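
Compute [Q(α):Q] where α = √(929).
[Q(α):Q] = 2

[Q(α):Q] equals the degree of the minimal polynomial of α. Here α^2 = 929 and x^2 - 929 is irreducible (d = 929 is squarefree, ≠ 1, hence not a square), so deg(m_α) = 2. Thus [Q(α):Q] = 2.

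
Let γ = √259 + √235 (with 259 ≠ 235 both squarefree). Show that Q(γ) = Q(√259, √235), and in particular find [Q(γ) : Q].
[Q(γ) : Q] = 4 (equivalently, Q(γ) = Q(√259, √235))

Obviously Q(γ) ⊆ Q(√259, √235), and [Q(√259, √235):Q] = 4 (since 259, 235 are distinct squarefree integers > 1 with 60865 not a perfect square). To show equality we compute the minimal polynomial of γ. From γ = √259 + √235: γ^2 = 259 + 2√(60865) + 235 = 494 + 2√(60865), so γ^2 - 494 = 2√(60865); squaring, (γ^2 - 494)^2 = 4·60865, i.e. γ^4 - 988γ^2 + 244036 - 243460 = 0, i.e. γ^4 - 988γ^2 + 576 = 0. So γ is a root of x^4 - 988x^2 + 576. This polynomial is irreducible over Q: it has no rational root (each ±√259 ± √235 is irrational), and any factorization into two quadratics over Q would force √(60865) ∈ Q (pairing opposite roots) or √259, √235 ∈ Q (other pairings), all impossible. Hence [Q(γ):Q] = 4 = [Q(√259, √235):Q], so Q(γ) = Q(√259, √235).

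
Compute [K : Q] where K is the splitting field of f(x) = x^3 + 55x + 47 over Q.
[K : Q] = 6

By the rational root test, any rational root of the monic integer polynomial f(x) = x^3 + 55x + 47 must be an integer dividing the constant term 47, i.e. one of ±{1, 47}. Evaluating: f(1) = 103, f(-1) = -9, f(47) = 106455, f(-47) = -106361; none is 0, so f has no rational root and is therefore irreducible over Q (a cubic with no linear factor over a field is irreducible). For an irreducible cubic, the Galois group is A_3 or S_3 according as the discriminant disc(f) = -4a^3 - 27b^2 = -4·(55)^3 - 27·(47)^2 = -725143 is or is not a square in Q. Here disc(f) = -725143 is not a perfect square in Q, so the Galois group of f over Q is not contained in A_3 and must be all of S_3. The splitting field has degree |S_3| = 6 over Q, so [K : Q] = 6.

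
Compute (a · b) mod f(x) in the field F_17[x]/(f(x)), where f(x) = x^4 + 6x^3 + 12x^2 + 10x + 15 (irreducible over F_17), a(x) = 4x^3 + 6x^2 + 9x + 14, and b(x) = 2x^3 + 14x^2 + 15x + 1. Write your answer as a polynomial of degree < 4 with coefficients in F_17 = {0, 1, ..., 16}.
a · b ≡ 14x^3 + 2x^2 + 8 (mod f(x))

Multiply in F_17[x]: a(x)·b(x) = (4x^3 + 6x^2 + 9x + 14)·(2x^3 + 14x^2 + 15x + 1) = 8x^6 + 9x^4 + 10x^3 + 14x^2 + 15x + 14. This has degree ≥ 4, so divide by f(x) over F_17: 8x^6 + 9x^4 + 10x^3 + 14x^2 + 15x + 14 = (8x^2 + 3x + 14)·(x^4 + 6x^3 + 12x^2 + 10x + 15) + (14x^3 + 2x^2 + 8). Hence a·b ≡ 14x^3 + 2x^2 + 8 (mod f). (F_17[x]/(f) is a field with 17^4 = 83521 elements since f is irreducible of degree 4.)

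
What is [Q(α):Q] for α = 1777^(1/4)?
[Q(α):Q] = 4

α is a root of x^4 - 1777. By Eisenstein's criterion at the prime p = 1777 (which divides the constant term 1777 but p^2 = 3157729 does not, since 1777 is squarefree), x^4 - 1777 is irreducible over Q. Hence [Q(α):Q] = 4.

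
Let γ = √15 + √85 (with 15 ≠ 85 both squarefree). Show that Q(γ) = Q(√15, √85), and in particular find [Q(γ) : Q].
[Q(γ) : Q] = 4 (equivalently, Q(γ) = Q(√15, √85))

Obviously Q(γ) ⊆ Q(√15, √85), and [Q(√15, √85):Q] = 4 (since 15, 85 are distinct squarefree integers > 1 with 1275 not a perfect square). To show equality we compute the minimal polynomial of γ. From γ = √15 + √85: γ^2 = 15 + 2√(1275) + 85 = 100 + 2√(1275), so γ^2 - 100 = 2√(1275); squaring, (γ^2 - 100)^2 = 4·1275, i.e. γ^4 - 200γ^2 + 10000 - 5100 = 0, i.e. γ^4 - 200γ^2 + 4900 = 0. So γ is a root of x^4 - 200x^2 + 4900. This polynomial is irreducible over Q: it has no rational root (each ±√15 ± √85 is irrational), and any factorization into two quadratics over Q would force √(1275) ∈ Q (pairing opposite roots) or √15, √85 ∈ Q (other pairings), all impossible. Hence [Q(γ):Q] = 4 = [Q(√15, √85):Q], so Q(γ) = Q(√15, √85).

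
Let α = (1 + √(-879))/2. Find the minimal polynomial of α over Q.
m_α(x) = x^2 - x + 220

From 2α - 1 = √(-879), squaring gives (2α - 1)^2 = -879, i.e. 4α^2 - 4α + 1 = -879, so α^2 - α + (1 + 879)/4 = 0. Since -879 ≡ 1 (mod 4), (1 + 879)/4 = 220 ∈ Z. The polynomial x^2 - x + 220 has discriminant 1 - 4·(220) = -879, which is not a perfect square in Q (d = -879 is squarefree and ≠ 1), so x^2 - x + 220 is irreducible over Q. It is the minimal polynomial of α.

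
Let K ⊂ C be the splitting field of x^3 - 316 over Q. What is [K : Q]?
[K : Q] = 6

The roots of x^3 - 316 are ∛316, ω∛316, ω^2∛316 where ω = e^(2πi/3) is a primitive cube root of unity, so K = Q(∛316, ω). Now [Q(∛316):Q] = 3 (since 316 is not a perfect cube, x^3 - 316 is irreducible) and [Q(ω):Q] = 2. Both 2 and 3 divide [K:Q], and [K:Q] ≤ 3·2 = 6, so [K:Q] = 6. (Equivalently: Q(∛316) ⊂ R but ω ∉ R, so [K : Q(∛316)] = 2.)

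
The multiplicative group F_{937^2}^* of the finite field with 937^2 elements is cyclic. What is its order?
|F_{937^2}^*| = 877968

F_{937^2} has 937^2 = 877969 elements; its multiplicative group consists of all nonzero elements, so |F_{937^2}^*| = 877969 - 1 = 877968. (It is cyclic since any finite subgroup of the multiplicative group of a field is cyclic.)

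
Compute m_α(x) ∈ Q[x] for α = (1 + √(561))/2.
m_α(x) = x^2 - x - 140

From 2α - 1 = √(561), squaring gives (2α - 1)^2 = 561, i.e. 4α^2 - 4α + 1 = 561, so α^2 - α + (1 - 561)/4 = 0. Since 561 ≡ 1 (mod 4), (1 - 561)/4 = -140 ∈ Z. The polynomial x^2 - x - 140 has discriminant 1 - 4·(-140) = 561, which is not a perfect square in Q (d = 561 is squarefree and ≠ 1), so x^2 - x - 140 is irreducible over Q. It is the minimal polynomial of α.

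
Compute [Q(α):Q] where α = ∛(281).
[Q(α):Q] = 3

The minimal polynomial of α is x^3 - 281, irreducible over Q since 281 is not a perfect cube (so x^3 - 281 has no rational root). Hence [Q(α):Q] = deg(m_α) = 3.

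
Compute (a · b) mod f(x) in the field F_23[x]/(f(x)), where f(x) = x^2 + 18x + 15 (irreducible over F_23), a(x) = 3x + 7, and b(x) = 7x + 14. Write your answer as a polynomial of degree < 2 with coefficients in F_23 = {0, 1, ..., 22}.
a · b ≡ 12x + 13 (mod f(x))

Multiply in F_23[x]: a(x)·b(x) = (3x + 7)·(7x + 14) = 21x^2 + 22x + 6. This has degree ≥ 2, so divide by f(x) over F_23: 21x^2 + 22x + 6 = (21)·(x^2 + 18x + 15) + (12x + 13). Hence a·b ≡ 12x + 13 (mod f). (F_23[x]/(f) is a field with 23^2 = 529 elements since f is irreducible of degree 2.)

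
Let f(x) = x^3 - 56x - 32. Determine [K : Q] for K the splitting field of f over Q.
[K : Q] = 6

By the rational root test, any rational root of the monic integer polynomial f(x) = x^3 - 56x - 32 must be an integer dividing the constant term -32, i.e. one of ±{1, 2, 4, 8, 16, 32}. Evaluating: f(1) = -87, f(-1) = 23, f(2) = -136, f(-2) = 72, f(4) = -192, f(-4) = 128, f(8) = 32, f(-8) = -96, f(16) = 3168, f(-16) = -3232, f(32) = 30944, f(-32) = -31008; none is 0, so f has no rational root and is therefore irreducible over Q (a cubic with no linear factor over a field is irreducible). For an irreducible cubic, the Galois group is A_3 or S_3 according as the discriminant disc(f) = -4a^3 - 27b^2 = -4·(-56)^3 - 27·(-32)^2 = 674816 is or is not a square in Q. Here disc(f) = 674816 is not a perfect square in Q, so the Galois group of f over Q is not contained in A_3 and must be all of S_3. The splitting field has degree |S_3| = 6 over Q, so [K : Q] = 6.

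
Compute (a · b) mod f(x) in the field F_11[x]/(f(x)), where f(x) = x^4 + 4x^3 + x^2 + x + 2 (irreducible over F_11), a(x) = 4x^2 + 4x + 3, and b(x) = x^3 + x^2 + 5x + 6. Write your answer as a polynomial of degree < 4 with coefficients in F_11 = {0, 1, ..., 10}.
a · b ≡ 7x^2 + 6x + 1 (mod f(x))

Multiply in F_11[x]: a(x)·b(x) = (4x^2 + 4x + 3)·(x^3 + x^2 + 5x + 6) = 4x^5 + 8x^4 + 5x^3 + 3x^2 + 6x + 7. This has degree ≥ 4, so divide by f(x) over F_11: 4x^5 + 8x^4 + 5x^3 + 3x^2 + 6x + 7 = (4x + 3)·(x^4 + 4x^3 + x^2 + x + 2) + (7x^2 + 6x + 1). Hence a·b ≡ 7x^2 + 6x + 1 (mod f). (F_11[x]/(f) is a field with 11^4 = 14641 elements since f is irreducible of degree 4.)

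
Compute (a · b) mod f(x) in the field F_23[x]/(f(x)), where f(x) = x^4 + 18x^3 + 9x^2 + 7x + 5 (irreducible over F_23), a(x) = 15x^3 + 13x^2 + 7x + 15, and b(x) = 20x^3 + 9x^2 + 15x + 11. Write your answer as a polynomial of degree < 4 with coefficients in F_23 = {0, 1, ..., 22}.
a · b ≡ 5x^3 + 12x + 13 (mod f(x))

Multiply in F_23[x]: a(x)·b(x) = (15x^3 + 13x^2 + 7x + 15)·(20x^3 + 9x^2 + 15x + 11) = x^6 + 4x^5 + 22x^4 + 10x^3 + 15x^2 + 3x + 4. This has degree ≥ 4, so divide by f(x) over F_23: x^6 + 4x^5 + 22x^4 + 10x^3 + 15x^2 + 3x + 4 = (x^2 + 9x + 12)·(x^4 + 18x^3 + 9x^2 + 7x + 5) + (5x^3 + 12x + 13). Hence a·b ≡ 5x^3 + 12x + 13 (mod f). (F_23[x]/(f) is a field with 23^4 = 279841 elements since f is irreducible of degree 4.)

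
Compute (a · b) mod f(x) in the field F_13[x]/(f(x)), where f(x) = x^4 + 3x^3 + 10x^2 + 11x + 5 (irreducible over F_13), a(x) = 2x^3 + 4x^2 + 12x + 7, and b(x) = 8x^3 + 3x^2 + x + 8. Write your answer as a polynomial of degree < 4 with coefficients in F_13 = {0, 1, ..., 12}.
a · b ≡ 5x^3 + 9x^2 + 9x (mod f(x))

Multiply in F_13[x]: a(x)·b(x) = (2x^3 + 4x^2 + 12x + 7)·(8x^3 + 3x^2 + x + 8) = 3x^6 + 12x^5 + 6x^4 + 8x^3 + 12x + 4. This has degree ≥ 4, so divide by f(x) over F_13: 3x^6 + 12x^5 + 6x^4 + 8x^3 + 12x + 4 = (3x^2 + 3x + 6)·(x^4 + 3x^3 + 10x^2 + 11x + 5) + (5x^3 + 9x^2 + 9x). Hence a·b ≡ 5x^3 + 9x^2 + 9x (mod f). (F_13[x]/(f) is a field with 13^4 = 28561 elements since f is irreducible of degree 4.)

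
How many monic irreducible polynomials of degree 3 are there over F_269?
There are 6488280 monic irreducible polynomials of degree 3 over F_269

Each element of F_{269^3} that lies in no proper subfield is a root of exactly one monic irreducible of degree 3 over F_269, and each such polynomial has 3 distinct roots in F_{269^3}. By Möbius inversion the count is N_269(3) = (1/3) Σ_{d|3} μ(3/d) · 269^d = (1/3)(μ(3)·269^1 + μ(1)·269^3) = 19464840/3 = 6488280.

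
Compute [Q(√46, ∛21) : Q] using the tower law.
[Q(√46, ∛21) : Q] = 6

Let L = Q(√46, ∛21). Since Q(√46) ⊂ L and [Q(√46):Q] = 2, the tower law gives 2 | [L:Q]. Likewise Q(∛21) ⊂ L with [Q(∛21):Q] = 3 (because 21 is not a perfect cube), so 3 | [L:Q]. As gcd(2,3) = 1, [L:Q] is divisible by 6. Conversely L is generated over Q by √46 and ∛21, so [L:Q] ≤ 2·3 = 6. Therefore [Q(√46, ∛21) : Q] = 6.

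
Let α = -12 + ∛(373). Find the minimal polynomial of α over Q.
m_α(x) = x^3 + 36x^2 + 432x + 1355

Set β = α + 12 = ∛(373), so β^3 = 373. Then (α + 12)^3 - 373 = 0, i.e. α is a root of g(x) = (x + 12)^3 - 373 = x^3 + 36x^2 + 432x + 1355. Since g(x) = h(x + 12) where h(x) = x^3 - 373, and h is irreducible over Q (because 373 is not a perfect cube, so h has no rational root, and a monic cubic with no rational root is irreducible), g is also irreducible (irreducibility is preserved under the substitution x → x + 12). Hence m_α(x) = x^3 + 36x^2 + 432x + 1355.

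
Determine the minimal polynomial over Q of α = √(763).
m_α(x) = x^2 - 763

α satisfies α^2 - 763 = 0, so x^2 - 763 annihilates α. Since d = 763 is squarefree and ≠ 1, it is not a perfect square in Q, so x^2 - 763 has no rational root and is therefore irreducible over Q (a degree-2 polynomial over a field is irreducible iff it has no root). Hence m_α(x) = x^2 - 763.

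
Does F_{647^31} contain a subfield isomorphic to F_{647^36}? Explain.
No: F_{647^36} is not a subfield of F_{647^31}

F_{p^m} embeds in F_{p^n} iff m | n. Here 36 ∤ 31 (since 31 = 0·36 + 31 with remainder 31 ≠ 0), so F_{647^36} is not a subfield of F_{647^31}. Equivalently: if it were, the tower law would give 36 = [F_{647^36}:F_647] dividing [F_{647^31}:F_647] = 31, contradiction.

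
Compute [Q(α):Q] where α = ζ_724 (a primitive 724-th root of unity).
[Q(α):Q] = 360

The minimal polynomial of ζ_724 over Q is the 724-th cyclotomic polynomial Φ_724(x), which is irreducible over Q and has degree φ(724) = 360. Hence [Q(α):Q] = φ(724) = 360.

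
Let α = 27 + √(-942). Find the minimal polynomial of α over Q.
m_α(x) = x^2 - 54x + 1671

From α - 27 = √(-942), squaring gives (α - 27)^2 = -942, i.e. α^2 - 54α + 729 = -942, so α^2 - 54α + 1671 = 0. The discriminant of x^2 - 54x + 1671 is (-54)^2 - 4·(1671) = 2916 - 6684 = -3768, and 4·(-942) is not a perfect square in Q since -942 is squarefree and ≠ 1. Hence x^2 - 54x + 1671 is irreducible over Q and is the minimal polynomial of α.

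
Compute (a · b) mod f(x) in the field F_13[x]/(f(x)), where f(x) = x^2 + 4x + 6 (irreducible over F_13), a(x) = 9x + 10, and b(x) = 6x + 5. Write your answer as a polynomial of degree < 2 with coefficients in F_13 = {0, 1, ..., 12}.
a · b ≡ 6x + 12 (mod f(x))

Multiply in F_13[x]: a(x)·b(x) = (9x + 10)·(6x + 5) = 2x^2 + x + 11. This has degree ≥ 2, so divide by f(x) over F_13: 2x^2 + x + 11 = (2)·(x^2 + 4x + 6) + (6x + 12). Hence a·b ≡ 6x + 12 (mod f). (F_13[x]/(f) is a field with 13^2 = 169 elements since f is irreducible of degree 2.)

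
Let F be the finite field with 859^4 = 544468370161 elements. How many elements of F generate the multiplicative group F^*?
There are φ(544468370160) = 118093086720 primitive elements

F_q^* is cyclic of order q - 1 = 544468370160. A cyclic group of order m has exactly φ(m) generators. Here m = 544468370160 = 2^4 · 3 · 5 · 11 · 13 · 43 · 137 · 2693, so the number of primitive elements is φ(544468370160) = 118093086720.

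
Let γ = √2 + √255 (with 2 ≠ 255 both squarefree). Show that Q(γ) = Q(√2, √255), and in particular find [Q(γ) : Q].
[Q(γ) : Q] = 4 (equivalently, Q(γ) = Q(√2, √255))

Obviously Q(γ) ⊆ Q(√2, √255), and [Q(√2, √255):Q] = 4 (since 2, 255 are distinct squarefree integers > 1 with 510 not a perfect square). To show equality we compute the minimal polynomial of γ. From γ = √2 + √255: γ^2 = 2 + 2√(510) + 255 = 257 + 2√(510), so γ^2 - 257 = 2√(510); squaring, (γ^2 - 257)^2 = 4·510, i.e. γ^4 - 514γ^2 + 66049 - 2040 = 0, i.e. γ^4 - 514γ^2 + 64009 = 0. So γ is a root of x^4 - 514x^2 + 64009. This polynomial is irreducible over Q: it has no rational root (each ±√2 ± √255 is irrational), and any factorization into two quadratics over Q would force √(510) ∈ Q (pairing opposite roots) or √2, √255 ∈ Q (other pairings), all impossible. Hence [Q(γ):Q] = 4 = [Q(√2, √255):Q], so Q(γ) = Q(√2, √255).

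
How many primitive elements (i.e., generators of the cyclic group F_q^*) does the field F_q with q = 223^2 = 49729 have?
There are φ(49728) = 13824 primitive elements

F_q^* is cyclic of order q - 1 = 49728. A cyclic group of order m has exactly φ(m) generators. Here m = 49728 = 2^6 · 3 · 7 · 37, so the number of primitive elements is φ(49728) = 13824.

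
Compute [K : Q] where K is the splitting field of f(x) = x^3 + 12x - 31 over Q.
[K : Q] = 6

By the rational root test, any rational root of the monic integer polynomial f(x) = x^3 + 12x - 31 must be an integer dividing the constant term -31, i.e. one of ±{1, 31}. Evaluating: f(1) = -18, f(-1) = -44, f(31) = 30132, f(-31) = -30194; none is 0, so f has no rational root and is therefore irreducible over Q (a cubic with no linear factor over a field is irreducible). For an irreducible cubic, the Galois group is A_3 or S_3 according as the discriminant disc(f) = -4a^3 - 27b^2 = -4·(12)^3 - 27·(-31)^2 = -32859 is or is not a square in Q. Here disc(f) = -32859 is not a perfect square in Q, so the Galois group of f over Q is not contained in A_3 and must be all of S_3. The splitting field has degree |S_3| = 6 over Q, so [K : Q] = 6.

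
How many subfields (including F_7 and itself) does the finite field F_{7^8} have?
F_{7^8} has 4 subfields

The subfields of F_{p^n} are exactly the fields F_{p^d} for d | n (each is the fixed field of the unique index-d subgroup of Gal(F_{p^n}/F_p) ≅ Z/nZ). The divisors of n = 8 are {1, 2, 4, 8}, giving 4 subfields: F_{7^1}, F_{7^2}, F_{7^4}, F_{7^8}.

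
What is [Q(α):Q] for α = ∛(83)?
[Q(α):Q] = 3

The minimal polynomial of α is x^3 - 83, irreducible over Q since 83 is not a perfect cube (so x^3 - 83 has no rational root). Hence [Q(α):Q] = deg(m_α) = 3.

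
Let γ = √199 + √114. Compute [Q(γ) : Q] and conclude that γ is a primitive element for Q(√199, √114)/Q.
[Q(γ) : Q] = 4 (equivalently, Q(γ) = Q(√199, √114))

Obviously Q(γ) ⊆ Q(√199, √114), and [Q(√199, √114):Q] = 4 (since 199, 114 are distinct squarefree integers > 1 with 22686 not a perfect square). To show equality we compute the minimal polynomial of γ. From γ = √199 + √114: γ^2 = 199 + 2√(22686) + 114 = 313 + 2√(22686), so γ^2 - 313 = 2√(22686); squaring, (γ^2 - 313)^2 = 4·22686, i.e. γ^4 - 626γ^2 + 97969 - 90744 = 0, i.e. γ^4 - 626γ^2 + 7225 = 0. So γ is a root of x^4 - 626x^2 + 7225. This polynomial is irreducible over Q: it has no rational root (each ±√199 ± √114 is irrational), and any factorization into two quadratics over Q would force √(22686) ∈ Q (pairing opposite roots) or √199, √114 ∈ Q (other pairings), all impossible. Hence [Q(γ):Q] = 4 = [Q(√199, √114):Q], so Q(γ) = Q(√199, √114).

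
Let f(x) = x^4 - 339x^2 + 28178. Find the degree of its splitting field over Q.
[K : Q] = 4

Solving the quadratic in x^2: x^2 = (339 ± √(339^2 - 4·28178))/2 = (339 ± √2209)/2 = (339 ± 47)/2, giving x^2 = 146 or x^2 = 193. So f(x) = (x^2 - 146)(x^2 - 193) and the roots of f are ±√146, ±√193. Hence the splitting field is K = Q(√146, √193). Since 146 and 193 are distinct squarefree integers > 1, their product 28178 is not a perfect square, so √193 ∉ Q(√146). By the tower law [K:Q] = [Q(√146,√193):Q(√146)] · [Q(√146):Q] = 2 · 2 = 4.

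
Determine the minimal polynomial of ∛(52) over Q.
m_α(x) = x^3 - 52

α satisfies α^3 = 52, so x^3 - 52 annihilates α. By the rational root test, a rational root p/q (in lowest terms) of x^3 - 52 would satisfy p^3 = 52 q^3, forcing q = 1 and p^3 = 52; but 52 is not a perfect cube, contradiction. A monic cubic over Q with no rational root is irreducible (any nontrivial factorization would include a linear factor). Hence x^3 - 52 is the minimal polynomial of α, and in particular [Q(α):Q] = 3.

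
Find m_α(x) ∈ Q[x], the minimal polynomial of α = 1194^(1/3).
m_α(x) = x^3 - 1194

α satisfies α^3 = 1194, so x^3 - 1194 annihilates α. By the rational root test, a rational root p/q (in lowest terms) of x^3 - 1194 would satisfy p^3 = 1194 q^3, forcing q = 1 and p^3 = 1194; but 1194 is not a perfect cube, contradiction. A monic cubic over Q with no rational root is irreducible (any nontrivial factorization would include a linear factor). Hence x^3 - 1194 is the minimal polynomial of α, and in particular [Q(α):Q] = 3.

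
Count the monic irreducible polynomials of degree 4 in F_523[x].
There are 18704460078 monic irreducible polynomials of degree 4 over F_523

Each element of F_{523^4} that lies in no proper subfield is a root of exactly one monic irreducible of degree 4 over F_523, and each such polynomial has 4 distinct roots in F_{523^4}. By Möbius inversion the count is N_523(4) = (1/4) Σ_{d|4} μ(4/d) · 523^d = (1/4)(μ(4)·523^1 + μ(2)·523^2 + μ(1)·523^4) = 74817840312/4 = 18704460078.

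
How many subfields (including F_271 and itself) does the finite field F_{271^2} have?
F_{271^2} has 2 subfields

The subfields of F_{p^n} are exactly the fields F_{p^d} for d | n (each is the fixed field of the unique index-d subgroup of Gal(F_{p^n}/F_p) ≅ Z/nZ). The divisors of n = 2 are {1, 2}, giving 2 subfields: F_{271^1}, F_{271^2}.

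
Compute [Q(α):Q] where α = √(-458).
[Q(α):Q] = 2

[Q(α):Q] equals the degree of the minimal polynomial of α. Here α^2 = -458 and x^2 + 458 is irreducible (d = -458 is squarefree, ≠ 1, hence not a square), so deg(m_α) = 2. Thus [Q(α):Q] = 2.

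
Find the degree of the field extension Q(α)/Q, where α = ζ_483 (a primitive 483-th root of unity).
[Q(α):Q] = 264

The minimal polynomial of ζ_483 over Q is the 483-th cyclotomic polynomial Φ_483(x), which is irreducible over Q and has degree φ(483) = 264. Hence [Q(α):Q] = φ(483) = 264.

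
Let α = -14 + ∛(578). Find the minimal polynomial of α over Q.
m_α(x) = x^3 + 42x^2 + 588x + 2166

Set β = α + 14 = ∛(578), so β^3 = 578. Then (α + 14)^3 - 578 = 0, i.e. α is a root of g(x) = (x + 14)^3 - 578 = x^3 + 42x^2 + 588x + 2166. Since g(x) = h(x + 14) where h(x) = x^3 - 578, and h is irreducible over Q (because 578 is not a perfect cube, so h has no rational root, and a monic cubic with no rational root is irreducible), g is also irreducible (irreducibility is preserved under the substitution x → x + 14). Hence m_α(x) = x^3 + 42x^2 + 588x + 2166.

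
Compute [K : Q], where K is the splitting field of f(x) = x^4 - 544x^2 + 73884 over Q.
[K : Q] = 4

Solving the quadratic in x^2: x^2 = (544 ± √(544^2 - 4·73884))/2 = (544 ± √400)/2 = (544 ± 20)/2, giving x^2 = 262 or x^2 = 282. So f(x) = (x^2 - 262)(x^2 - 282) and the roots of f are ±√262, ±√282. Hence the splitting field is K = Q(√262, √282). Since 262 and 282 are distinct squarefree integers > 1, their product 73884 is not a perfect square, so √282 ∉ Q(√262). By the tower law [K:Q] = [Q(√262,√282):Q(√262)] · [Q(√262):Q] = 2 · 2 = 4.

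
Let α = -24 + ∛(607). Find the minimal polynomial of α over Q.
m_α(x) = x^3 + 72x^2 + 1728x + 13217

Set β = α + 24 = ∛(607), so β^3 = 607. Then (α + 24)^3 - 607 = 0, i.e. α is a root of g(x) = (x + 24)^3 - 607 = x^3 + 72x^2 + 1728x + 13217. Since g(x) = h(x + 24) where h(x) = x^3 - 607, and h is irreducible over Q (because 607 is not a perfect cube, so h has no rational root, and a monic cubic with no rational root is irreducible), g is also irreducible (irreducibility is preserved under the substitution x → x + 24). Hence m_α(x) = x^3 + 72x^2 + 1728x + 13217.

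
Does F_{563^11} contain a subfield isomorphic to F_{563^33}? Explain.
No: F_{563^33} is not a subfield of F_{563^11}

F_{p^m} embeds in F_{p^n} iff m | n. Here 33 ∤ 11 (since 11 = 0·33 + 11 with remainder 11 ≠ 0), so F_{563^33} is not a subfield of F_{563^11}. Equivalently: if it were, the tower law would give 33 = [F_{563^33}:F_563] dividing [F_{563^11}:F_563] = 11, contradiction.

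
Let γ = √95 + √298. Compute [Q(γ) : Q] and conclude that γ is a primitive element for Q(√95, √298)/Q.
[Q(γ) : Q] = 4 (equivalently, Q(γ) = Q(√95, √298))

Obviously Q(γ) ⊆ Q(√95, √298), and [Q(√95, √298):Q] = 4 (since 95, 298 are distinct squarefree integers > 1 with 28310 not a perfect square). To show equality we compute the minimal polynomial of γ. From γ = √95 + √298: γ^2 = 95 + 2√(28310) + 298 = 393 + 2√(28310), so γ^2 - 393 = 2√(28310); squaring, (γ^2 - 393)^2 = 4·28310, i.e. γ^4 - 786γ^2 + 154449 - 113240 = 0, i.e. γ^4 - 786γ^2 + 41209 = 0. So γ is a root of x^4 - 786x^2 + 41209. This polynomial is irreducible over Q: it has no rational root (each ±√95 ± √298 is irrational), and any factorization into two quadratics over Q would force √(28310) ∈ Q (pairing opposite roots) or √95, √298 ∈ Q (other pairings), all impossible. Hence [Q(γ):Q] = 4 = [Q(√95, √298):Q], so Q(γ) = Q(√95, √298).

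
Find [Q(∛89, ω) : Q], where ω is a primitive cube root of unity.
[Q(∛89, ω) : Q] = 6

[Q(∛89):Q] = 3 (min poly x^3 - 89, irreducible since 89 is not a perfect cube). [Q(ω):Q] = 2 (min poly x^2 + x + 1). Since Q(∛89) ⊂ R and ω ∉ R, we have ω ∉ Q(∛89), so x^2 + x + 1 remains irreducible over Q(∛89) and [Q(∛89, ω) : Q(∛89)] = 2. By the tower law, [Q(∛89, ω) : Q] = 3 · 2 = 6. (In fact Q(∛89, ω) is the splitting field of x^3 - 89 over Q.)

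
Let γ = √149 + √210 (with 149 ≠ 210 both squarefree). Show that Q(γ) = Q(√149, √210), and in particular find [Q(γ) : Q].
[Q(γ) : Q] = 4 (equivalently, Q(γ) = Q(√149, √210))

Obviously Q(γ) ⊆ Q(√149, √210), and [Q(√149, √210):Q] = 4 (since 149, 210 are distinct squarefree integers > 1 with 31290 not a perfect square). To show equality we compute the minimal polynomial of γ. From γ = √149 + √210: γ^2 = 149 + 2√(31290) + 210 = 359 + 2√(31290), so γ^2 - 359 = 2√(31290); squaring, (γ^2 - 359)^2 = 4·31290, i.e. γ^4 - 718γ^2 + 128881 - 125160 = 0, i.e. γ^4 - 718γ^2 + 3721 = 0. So γ is a root of x^4 - 718x^2 + 3721. This polynomial is irreducible over Q: it has no rational root (each ±√149 ± √210 is irrational), and any factorization into two quadratics over Q would force √(31290) ∈ Q (pairing opposite roots) or √149, √210 ∈ Q (other pairings), all impossible. Hence [Q(γ):Q] = 4 = [Q(√149, √210):Q], so Q(γ) = Q(√149, √210).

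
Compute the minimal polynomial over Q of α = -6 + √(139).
m_α(x) = x^2 + 12x - 103

From α + 6 = √(139), squaring gives (α + 6)^2 = 139, i.e. α^2 + 12α + 36 = 139, so α^2 + 12α - 103 = 0. The discriminant of x^2 + 12x - 103 is (12)^2 - 4·(-103) = 144 + 412 = 556, and 4·(139) is not a perfect square in Q since 139 is squarefree and ≠ 1. Hence x^2 + 12x - 103 is irreducible over Q and is the minimal polynomial of α.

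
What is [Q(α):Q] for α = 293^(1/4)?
[Q(α):Q] = 4

α is a root of x^4 - 293. By Eisenstein's criterion at the prime p = 293 (which divides the constant term 293 but p^2 = 85849 does not, since 293 is squarefree), x^4 - 293 is irreducible over Q. Hence [Q(α):Q] = 4.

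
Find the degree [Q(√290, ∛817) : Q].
[Q(√290, ∛817) : Q] = 6

Let L = Q(√290, ∛817). Since Q(√290) ⊂ L and [Q(√290):Q] = 2, the tower law gives 2 | [L:Q]. Likewise Q(∛817) ⊂ L with [Q(∛817):Q] = 3 (because 817 is not a perfect cube), so 3 | [L:Q]. As gcd(2,3) = 1, [L:Q] is divisible by 6. Conversely L is generated over Q by √290 and ∛817, so [L:Q] ≤ 2·3 = 6. Therefore [Q(√290, ∛817) : Q] = 6.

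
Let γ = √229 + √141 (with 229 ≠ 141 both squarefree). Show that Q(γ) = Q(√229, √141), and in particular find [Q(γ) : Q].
[Q(γ) : Q] = 4 (equivalently, Q(γ) = Q(√229, √141))

Obviously Q(γ) ⊆ Q(√229, √141), and [Q(√229, √141):Q] = 4 (since 229, 141 are distinct squarefree integers > 1 with 32289 not a perfect square). To show equality we compute the minimal polynomial of γ. From γ = √229 + √141: γ^2 = 229 + 2√(32289) + 141 = 370 + 2√(32289), so γ^2 - 370 = 2√(32289); squaring, (γ^2 - 370)^2 = 4·32289, i.e. γ^4 - 740γ^2 + 136900 - 129156 = 0, i.e. γ^4 - 740γ^2 + 7744 = 0. So γ is a root of x^4 - 740x^2 + 7744. This polynomial is irreducible over Q: it has no rational root (each ±√229 ± √141 is irrational), and any factorization into two quadratics over Q would force √(32289) ∈ Q (pairing opposite roots) or √229, √141 ∈ Q (other pairings), all impossible. Hence [Q(γ):Q] = 4 = [Q(√229, √141):Q], so Q(γ) = Q(√229, √141).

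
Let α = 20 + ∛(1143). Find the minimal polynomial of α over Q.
m_α(x) = x^3 - 60x^2 + 1200x - 9143

Set β = α - 20 = ∛(1143), so β^3 = 1143. Then (α - 20)^3 - 1143 = 0, i.e. α is a root of g(x) = (x - 20)^3 - 1143 = x^3 - 60x^2 + 1200x - 9143. Since g(x) = h(x - 20) where h(x) = x^3 - 1143, and h is irreducible over Q (because 1143 is not a perfect cube, so h has no rational root, and a monic cubic with no rational root is irreducible), g is also irreducible (irreducibility is preserved under the substitution x → x - 20). Hence m_α(x) = x^3 - 60x^2 + 1200x - 9143.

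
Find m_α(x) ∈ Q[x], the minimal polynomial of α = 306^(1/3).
m_α(x) = x^3 - 306

α satisfies α^3 = 306, so x^3 - 306 annihilates α. By the rational root test, a rational root p/q (in lowest terms) of x^3 - 306 would satisfy p^3 = 306 q^3, forcing q = 1 and p^3 = 306; but 306 is not a perfect cube, contradiction. A monic cubic over Q with no rational root is irreducible (any nontrivial factorization would include a linear factor). Hence x^3 - 306 is the minimal polynomial of α, and in particular [Q(α):Q] = 3.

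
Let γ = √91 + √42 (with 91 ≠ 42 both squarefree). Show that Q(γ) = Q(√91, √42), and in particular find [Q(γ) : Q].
[Q(γ) : Q] = 4 (equivalently, Q(γ) = Q(√91, √42))

Obviously Q(γ) ⊆ Q(√91, √42), and [Q(√91, √42):Q] = 4 (since 91, 42 are distinct squarefree integers > 1 with 3822 not a perfect square). To show equality we compute the minimal polynomial of γ. From γ = √91 + √42: γ^2 = 91 + 2√(3822) + 42 = 133 + 2√(3822), so γ^2 - 133 = 2√(3822); squaring, (γ^2 - 133)^2 = 4·3822, i.e. γ^4 - 266γ^2 + 17689 - 15288 = 0, i.e. γ^4 - 266γ^2 + 2401 = 0. So γ is a root of x^4 - 266x^2 + 2401. This polynomial is irreducible over Q: it has no rational root (each ±√91 ± √42 is irrational), and any factorization into two quadratics over Q would force √(3822) ∈ Q (pairing opposite roots) or √91, √42 ∈ Q (other pairings), all impossible. Hence [Q(γ):Q] = 4 = [Q(√91, √42):Q], so Q(γ) = Q(√91, √42).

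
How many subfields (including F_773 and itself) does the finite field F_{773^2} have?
F_{773^2} has 2 subfields

The subfields of F_{p^n} are exactly the fields F_{p^d} for d | n (each is the fixed field of the unique index-d subgroup of Gal(F_{p^n}/F_p) ≅ Z/nZ). The divisors of n = 2 are {1, 2}, giving 2 subfields: F_{773^1}, F_{773^2}.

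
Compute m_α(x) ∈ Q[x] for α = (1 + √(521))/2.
m_α(x) = x^2 - x - 130

From 2α - 1 = √(521), squaring gives (2α - 1)^2 = 521, i.e. 4α^2 - 4α + 1 = 521, so α^2 - α + (1 - 521)/4 = 0. Since 521 ≡ 1 (mod 4), (1 - 521)/4 = -130 ∈ Z. The polynomial x^2 - x - 130 has discriminant 1 - 4·(-130) = 521, which is not a perfect square in Q (d = 521 is squarefree and ≠ 1), so x^2 - x - 130 is irreducible over Q. It is the minimal polynomial of α.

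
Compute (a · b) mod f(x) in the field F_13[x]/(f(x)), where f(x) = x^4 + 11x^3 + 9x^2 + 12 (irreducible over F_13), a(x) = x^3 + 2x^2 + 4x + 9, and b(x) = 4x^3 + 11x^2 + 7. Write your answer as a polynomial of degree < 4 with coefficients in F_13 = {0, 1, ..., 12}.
a · b ≡ 8x^3 + 3x^2 + 3x + 2 (mod f(x))

Multiply in F_13[x]: a(x)·b(x) = (x^3 + 2x^2 + 4x + 9)·(4x^3 + 11x^2 + 7) = 4x^6 + 6x^5 + 12x^4 + 9x^3 + 9x^2 + 2x + 11. This has degree ≥ 4, so divide by f(x) over F_13: 4x^6 + 6x^5 + 12x^4 + 9x^3 + 9x^2 + 2x + 11 = (4x^2 + x + 4)·(x^4 + 11x^3 + 9x^2 + 12) + (8x^3 + 3x^2 + 3x + 2). Hence a·b ≡ 8x^3 + 3x^2 + 3x + 2 (mod f). (F_13[x]/(f) is a field with 13^4 = 28561 elements since f is irreducible of degree 4.)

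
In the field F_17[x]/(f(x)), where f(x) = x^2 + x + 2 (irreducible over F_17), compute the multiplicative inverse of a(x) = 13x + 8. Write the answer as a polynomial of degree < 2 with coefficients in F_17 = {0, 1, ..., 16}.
a(x)^(-1) ≡ 8x + 7 (mod f(x))

Since f is irreducible over F_17, F_17[x]/(f) is a field and a(x) ≠ 0 has an inverse. Apply the extended Euclidean algorithm to f(x) and a(x) in F_17[x]: f(x) = (4x + 12)·a(x) + (8). The last nonzero remainder is the constant 8 = gcd(f, a) in F_17. Back-substituting through the division chain expresses 8 = s(x)·a(x) + t(x)·f(x) with s(x) ≡ 13x + 5 (mod f), so (13x + 5)·a(x) ≡ 8 (mod f). Multiplying by 8^(-1) ≡ 15 in F_17 gives a(x)^(-1) ≡ 15·(13x + 5) ≡ 8x + 7 (mod f). Check: (13x + 8)·(8x + 7) = 2x^2 + 2x + 5 ≡ 1 (mod x^2 + x + 2).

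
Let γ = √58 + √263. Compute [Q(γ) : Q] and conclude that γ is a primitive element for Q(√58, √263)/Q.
[Q(γ) : Q] = 4 (equivalently, Q(γ) = Q(√58, √263))

Obviously Q(γ) ⊆ Q(√58, √263), and [Q(√58, √263):Q] = 4 (since 58, 263 are distinct squarefree integers > 1 with 15254 not a perfect square). To show equality we compute the minimal polynomial of γ. From γ = √58 + √263: γ^2 = 58 + 2√(15254) + 263 = 321 + 2√(15254), so γ^2 - 321 = 2√(15254); squaring, (γ^2 - 321)^2 = 4·15254, i.e. γ^4 - 642γ^2 + 103041 - 61016 = 0, i.e. γ^4 - 642γ^2 + 42025 = 0. So γ is a root of x^4 - 642x^2 + 42025. This polynomial is irreducible over Q: it has no rational root (each ±√58 ± √263 is irrational), and any factorization into two quadratics over Q would force √(15254) ∈ Q (pairing opposite roots) or √58, √263 ∈ Q (other pairings), all impossible. Hence [Q(γ):Q] = 4 = [Q(√58, √263):Q], so Q(γ) = Q(√58, √263).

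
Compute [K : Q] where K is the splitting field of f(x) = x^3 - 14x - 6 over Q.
[K : Q] = 6

By the rational root test, any rational root of the monic integer polynomial f(x) = x^3 - 14x - 6 must be an integer dividing the constant term -6, i.e. one of ±{1, 2, 3, 6}. Evaluating: f(1) = -19, f(-1) = 7, f(2) = -26, f(-2) = 14, f(3) = -21, f(-3) = 9, f(6) = 126, f(-6) = -138; none is 0, so f has no rational root and is therefore irreducible over Q (a cubic with no linear factor over a field is irreducible). For an irreducible cubic, the Galois group is A_3 or S_3 according as the discriminant disc(f) = -4a^3 - 27b^2 = -4·(-14)^3 - 27·(-6)^2 = 10004 is or is not a square in Q. Here disc(f) = 10004 is not a perfect square in Q, so the Galois group of f over Q is not contained in A_3 and must be all of S_3. The splitting field has degree |S_3| = 6 over Q, so [K : Q] = 6.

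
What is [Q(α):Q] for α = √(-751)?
[Q(α):Q] = 2

[Q(α):Q] equals the degree of the minimal polynomial of α. Here α^2 = -751 and x^2 + 751 is irreducible (d = -751 is squarefree, ≠ 1, hence not a square), so deg(m_α) = 2. Thus [Q(α):Q] = 2.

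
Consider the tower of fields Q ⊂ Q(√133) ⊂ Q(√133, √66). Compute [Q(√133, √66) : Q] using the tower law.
[Q(√133, √66) : Q] = 4

[Q(√133):Q] = 2 (min poly x^2 - 133, irreducible since 133 is squarefree > 1). For the top step, suppose √66 ∈ Q(√133), say √66 = c + d√133 with c, d ∈ Q. Squaring: 66 = c^2 + 133d^2 + 2cd√133. Since √133 ∉ Q this forces 2cd = 0. If d = 0 then √66 = c ∈ Q, contradicting 66 squarefree > 1. If c = 0 then 66 = 133d^2, so 133·66 = (133d)^2 is a perfect square in Q — but 133·66 = 8778 is not a perfect square (since 133 and 66 are distinct squarefree integers). Contradiction. Hence √66 ∉ Q(√133), so x^2 - 66 stays irreducible over Q(√133) and [Q(√133, √66) : Q(√133)] = 2. By the tower law, [Q(√133, √66) : Q] = 2 · 2 = 4.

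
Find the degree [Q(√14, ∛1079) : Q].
[Q(√14, ∛1079) : Q] = 6

Let L = Q(√14, ∛1079). Since Q(√14) ⊂ L and [Q(√14):Q] = 2, the tower law gives 2 | [L:Q]. Likewise Q(∛1079) ⊂ L with [Q(∛1079):Q] = 3 (because 1079 is not a perfect cube), so 3 | [L:Q]. As gcd(2,3) = 1, [L:Q] is divisible by 6. Conversely L is generated over Q by √14 and ∛1079, so [L:Q] ≤ 2·3 = 6. Therefore [Q(√14, ∛1079) : Q] = 6.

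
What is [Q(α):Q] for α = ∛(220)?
[Q(α):Q] = 3

The minimal polynomial of α is x^3 - 220, irreducible over Q since 220 is not a perfect cube (so x^3 - 220 has no rational root). Hence [Q(α):Q] = deg(m_α) = 3.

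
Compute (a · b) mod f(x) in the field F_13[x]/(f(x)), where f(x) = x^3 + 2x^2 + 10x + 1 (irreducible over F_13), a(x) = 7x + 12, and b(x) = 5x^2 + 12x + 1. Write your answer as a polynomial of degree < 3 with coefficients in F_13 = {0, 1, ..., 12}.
a · b ≡ 9x^2 + 9x + 3 (mod f(x))

Multiply in F_13[x]: a(x)·b(x) = (7x + 12)·(5x^2 + 12x + 1) = 9x^3 + x^2 + 8x + 12. This has degree ≥ 3, so divide by f(x) over F_13: 9x^3 + x^2 + 8x + 12 = (9)·(x^3 + 2x^2 + 10x + 1) + (9x^2 + 9x + 3). Hence a·b ≡ 9x^2 + 9x + 3 (mod f). (F_13[x]/(f) is a field with 13^3 = 2197 elements since f is irreducible of degree 3.)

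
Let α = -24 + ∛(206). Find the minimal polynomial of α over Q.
m_α(x) = x^3 + 72x^2 + 1728x + 13618

Set β = α + 24 = ∛(206), so β^3 = 206. Then (α + 24)^3 - 206 = 0, i.e. α is a root of g(x) = (x + 24)^3 - 206 = x^3 + 72x^2 + 1728x + 13618. Since g(x) = h(x + 24) where h(x) = x^3 - 206, and h is irreducible over Q (because 206 is not a perfect cube, so h has no rational root, and a monic cubic with no rational root is irreducible), g is also irreducible (irreducibility is preserved under the substitution x → x + 24). Hence m_α(x) = x^3 + 72x^2 + 1728x + 13618.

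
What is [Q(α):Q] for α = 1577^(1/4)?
[Q(α):Q] = 4

α is a root of x^4 - 1577. By Eisenstein's criterion at the prime p = 19 (which divides the constant term 1577 but p^2 = 361 does not, since 1577 is squarefree), x^4 - 1577 is irreducible over Q. Hence [Q(α):Q] = 4.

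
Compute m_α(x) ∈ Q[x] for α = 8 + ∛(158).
m_α(x) = x^3 - 24x^2 + 192x - 670

Set β = α - 8 = ∛(158), so β^3 = 158. Then (α - 8)^3 - 158 = 0, i.e. α is a root of g(x) = (x - 8)^3 - 158 = x^3 - 24x^2 + 192x - 670. Since g(x) = h(x - 8) where h(x) = x^3 - 158, and h is irreducible over Q (because 158 is not a perfect cube, so h has no rational root, and a monic cubic with no rational root is irreducible), g is also irreducible (irreducibility is preserved under the substitution x → x - 8). Hence m_α(x) = x^3 - 24x^2 + 192x - 670.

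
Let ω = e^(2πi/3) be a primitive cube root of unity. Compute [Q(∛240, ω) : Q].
[Q(∛240, ω) : Q] = 6

[Q(∛240):Q] = 3 (min poly x^3 - 240, irreducible since 240 is not a perfect cube). [Q(ω):Q] = 2 (min poly x^2 + x + 1). Since Q(∛240) ⊂ R and ω ∉ R, we have ω ∉ Q(∛240), so x^2 + x + 1 remains irreducible over Q(∛240) and [Q(∛240, ω) : Q(∛240)] = 2. By the tower law, [Q(∛240, ω) : Q] = 3 · 2 = 6. (In fact Q(∛240, ω) is the splitting field of x^3 - 240 over Q.)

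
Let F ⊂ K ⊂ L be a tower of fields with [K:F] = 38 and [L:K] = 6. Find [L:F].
[L:F] = 228

The tower law says that for any tower of field extensions F ⊂ K ⊂ L with finite degrees, [L:F] = [L:K] · [K:F]. Here this gives [L:F] = 6 · 38 = 228.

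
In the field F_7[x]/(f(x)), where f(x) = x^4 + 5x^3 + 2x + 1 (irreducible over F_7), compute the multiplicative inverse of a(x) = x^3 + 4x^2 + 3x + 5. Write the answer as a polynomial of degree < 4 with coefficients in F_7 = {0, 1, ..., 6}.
a(x)^(-1) ≡ 3x^3 + 6x^2 + 3x + 3 (mod f(x))

Since f is irreducible over F_7, F_7[x]/(f) is a field and a(x) ≠ 0 has an inverse. Apply the extended Euclidean algorithm to f(x) and a(x) in F_7[x]: f(x) = (x + 1)·a(x) + (x + 3);  a(x) = (x^2 + x)·(x + 3) + (5). The last nonzero remainder is the constant 5 = gcd(f, a) in F_7. Back-substituting through the division chain expresses 5 = s(x)·a(x) + t(x)·f(x) with s(x) ≡ x^3 + 2x^2 + x + 1 (mod f), so (x^3 + 2x^2 + x + 1)·a(x) ≡ 5 (mod f). Multiplying by 5^(-1) ≡ 3 in F_7 gives a(x)^(-1) ≡ 3·(x^3 + 2x^2 + x + 1) ≡ 3x^3 + 6x^2 + 3x + 3 (mod f). Check: (x^3 + 4x^2 + 3x + 5)·(3x^3 + 6x^2 + 3x + 3) = 3x^6 + 4x^5 + x^4 + 6x^3 + 2x^2 + 3x + 1 ≡ 1 (mod x^4 + 5x^3 + 2x + 1).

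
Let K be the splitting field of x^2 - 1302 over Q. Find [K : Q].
[K : Q] = 2

f(x) = x^2 - 1302 factors as (x - √1302)(x + √1302). The splitting field is K = Q(√1302). Since 1302 is squarefree and > 1, it is not a perfect square, so x^2 - 1302 is irreducible over Q and [Q(√1302) : Q] = 2. Hence [K : Q] = 2.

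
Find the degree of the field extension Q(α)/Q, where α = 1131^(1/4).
[Q(α):Q] = 4

α is a root of x^4 - 1131. By Eisenstein's criterion at the prime p = 3 (which divides the constant term 1131 but p^2 = 9 does not, since 1131 is squarefree), x^4 - 1131 is irreducible over Q. Hence [Q(α):Q] = 4.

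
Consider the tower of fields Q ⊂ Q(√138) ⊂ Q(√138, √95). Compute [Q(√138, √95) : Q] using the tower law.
[Q(√138, √95) : Q] = 4

[Q(√138):Q] = 2 (min poly x^2 - 138, irreducible since 138 is squarefree > 1). For the top step, suppose √95 ∈ Q(√138), say √95 = c + d√138 with c, d ∈ Q. Squaring: 95 = c^2 + 138d^2 + 2cd√138. Since √138 ∉ Q this forces 2cd = 0. If d = 0 then √95 = c ∈ Q, contradicting 95 squarefree > 1. If c = 0 then 95 = 138d^2, so 138·95 = (138d)^2 is a perfect square in Q — but 138·95 = 13110 is not a perfect square (since 138 and 95 are distinct squarefree integers). Contradiction. Hence √95 ∉ Q(√138), so x^2 - 95 stays irreducible over Q(√138) and [Q(√138, √95) : Q(√138)] = 2. By the tower law, [Q(√138, √95) : Q] = 2 · 2 = 4.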